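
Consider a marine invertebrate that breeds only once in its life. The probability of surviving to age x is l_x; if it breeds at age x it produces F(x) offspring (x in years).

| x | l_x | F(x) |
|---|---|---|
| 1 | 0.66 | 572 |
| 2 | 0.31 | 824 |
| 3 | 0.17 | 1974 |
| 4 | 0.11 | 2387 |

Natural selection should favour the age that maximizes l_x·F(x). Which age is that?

1

Expected offspring if breeding at age x = l_x × F(x):
  age 1: 0.66 × 572 = 377.520
  age 2: 0.31 × 824 = 255.440
  age 3: 0.17 × 1974 = 335.580
  age 4: 0.11 × 2387 = 262.570
Maximum at age 1 (377.520).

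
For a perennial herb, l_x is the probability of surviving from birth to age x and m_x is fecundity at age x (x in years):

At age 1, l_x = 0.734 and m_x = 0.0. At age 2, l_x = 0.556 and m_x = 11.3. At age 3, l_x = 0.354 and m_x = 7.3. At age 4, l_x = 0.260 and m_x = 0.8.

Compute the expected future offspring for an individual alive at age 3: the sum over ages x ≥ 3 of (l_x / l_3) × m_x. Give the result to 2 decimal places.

l_3 = 0.354. Conditional survival from age 3 to x is l_x / l_3.
  x=3: (0.354/0.354) × 7.3 = 7.3000
  x=4: (0.260/0.354) × 0.8 = 0.5876
Sum = 7.3000 + 0.5876 = 7.8876

7.89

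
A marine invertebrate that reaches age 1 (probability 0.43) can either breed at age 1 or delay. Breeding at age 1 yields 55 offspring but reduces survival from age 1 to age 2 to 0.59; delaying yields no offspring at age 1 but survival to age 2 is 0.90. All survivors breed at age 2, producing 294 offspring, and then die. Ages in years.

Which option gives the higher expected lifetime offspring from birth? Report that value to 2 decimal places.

breed at age 1: R₀ = 0.43 × (55 + 0.59 × 294) = 0.43 × 228.4600 = 98.2378
delay to age 2: R₀ = 0.43 × (0.90 × 294) = 0.43 × 264.6000 = 113.7780
Higher: delay to age 2 (113.7780).

113.78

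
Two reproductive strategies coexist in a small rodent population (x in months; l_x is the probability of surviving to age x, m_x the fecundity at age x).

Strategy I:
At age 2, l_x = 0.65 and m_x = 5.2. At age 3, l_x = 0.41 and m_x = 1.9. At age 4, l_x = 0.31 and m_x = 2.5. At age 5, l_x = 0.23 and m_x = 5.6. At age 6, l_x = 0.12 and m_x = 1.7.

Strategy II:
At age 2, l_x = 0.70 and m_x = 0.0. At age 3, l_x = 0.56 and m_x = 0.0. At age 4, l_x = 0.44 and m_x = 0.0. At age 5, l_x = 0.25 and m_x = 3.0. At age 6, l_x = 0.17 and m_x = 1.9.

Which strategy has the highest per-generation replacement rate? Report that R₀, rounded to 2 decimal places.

Strategy I: R₀ = 0.65×5.2 + 0.41×1.9 + 0.31×2.5 + 0.23×5.6 + 0.12×1.7 = 6.4260
Strategy II: R₀ = 0.70×0.0 + 0.56×0.0 + 0.44×0.0 + 0.25×3.0 + 0.17×1.9 = 1.0730
Highest R₀: strategy I with 6.4260.

6.43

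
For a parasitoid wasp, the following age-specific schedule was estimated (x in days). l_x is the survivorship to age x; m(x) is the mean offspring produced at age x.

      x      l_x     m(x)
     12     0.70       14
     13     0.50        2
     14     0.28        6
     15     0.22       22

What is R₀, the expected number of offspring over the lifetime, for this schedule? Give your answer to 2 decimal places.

17.32

R₀ = Σ l_x m(x):
  age 12: 0.70 × 14 = 9.8000
  age 13: 0.50 × 2 = 1.0000
  age 14: 0.28 × 6 = 1.6800
  age 15: 0.22 × 22 = 4.8400
R₀ = 9.8000 + 1.0000 + 1.6800 + 4.8400 = 17.3200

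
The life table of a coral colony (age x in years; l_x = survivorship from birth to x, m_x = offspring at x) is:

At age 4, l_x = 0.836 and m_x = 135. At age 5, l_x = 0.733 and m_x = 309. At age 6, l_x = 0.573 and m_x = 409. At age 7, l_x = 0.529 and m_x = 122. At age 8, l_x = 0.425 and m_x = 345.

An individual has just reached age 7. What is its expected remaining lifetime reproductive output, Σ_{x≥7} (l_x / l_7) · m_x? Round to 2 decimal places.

l_7 = 0.529. Conditional survival from age 7 to x is l_x / l_7.
  x=7: (0.529/0.529) × 122 = 122.0000
  x=8: (0.425/0.529) × 345 = 277.1739
Sum = 122.0000 + 277.1739 = 399.1739

399.17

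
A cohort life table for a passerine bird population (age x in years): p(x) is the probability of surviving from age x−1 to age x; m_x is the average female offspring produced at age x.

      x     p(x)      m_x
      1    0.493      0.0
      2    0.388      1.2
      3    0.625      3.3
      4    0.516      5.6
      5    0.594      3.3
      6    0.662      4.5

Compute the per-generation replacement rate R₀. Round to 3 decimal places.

1.200

Survivorship from birth: l_x = p_1·p_2·…·p_x.
  l_1 = 0.49300
  l_2 = 0.19128
  l_3 = 0.11955
  l_4 = 0.06169
  l_5 = 0.03664
  l_6 = 0.02426
R₀ = Σ l_x m_x:
  age 1: 0.49300 × 0.0 = 0.0000
  age 2: 0.19128 × 1.2 = 0.2295
  age 3: 0.11955 × 3.3 = 0.3945
  age 4: 0.06169 × 5.6 = 0.3455
  age 5: 0.03664 × 3.3 = 0.1209
  age 6: 0.02426 × 4.5 = 0.1092
R₀ = 0.0000 + 0.2295 + 0.3945 + 0.3455 + 0.1209 + 0.1092 = 1.1996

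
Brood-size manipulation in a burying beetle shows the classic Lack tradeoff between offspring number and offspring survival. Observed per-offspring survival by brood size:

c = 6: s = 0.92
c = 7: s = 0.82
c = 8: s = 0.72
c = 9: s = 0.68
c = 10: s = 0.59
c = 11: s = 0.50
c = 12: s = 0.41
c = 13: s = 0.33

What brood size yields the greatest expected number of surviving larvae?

Expected surviving larvae = c × s(c):
  c=6: 6 × 0.92 = 5.520
  c=7: 7 × 0.82 = 5.740
  c=8: 8 × 0.72 = 5.760
  c=9: 9 × 0.68 = 6.120
  c=10: 10 × 0.59 = 5.900
  c=11: 11 × 0.50 = 5.500
  c=12: 12 × 0.41 = 4.920
  c=13: 13 × 0.33 = 4.290
Maximum at c = 9 (6.120 surviving larvae).

9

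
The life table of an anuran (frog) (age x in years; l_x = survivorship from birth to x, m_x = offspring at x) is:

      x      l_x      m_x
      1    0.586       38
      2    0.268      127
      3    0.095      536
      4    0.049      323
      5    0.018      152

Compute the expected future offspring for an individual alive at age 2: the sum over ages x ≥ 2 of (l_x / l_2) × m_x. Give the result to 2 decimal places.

386.26

l_2 = 0.268. Conditional survival from age 2 to x is l_x / l_2.
  x=2: (0.268/0.268) × 127 = 127.0000
  x=3: (0.095/0.268) × 536 = 190.0000
  x=4: (0.049/0.268) × 323 = 59.0560
  x=5: (0.018/0.268) × 152 = 10.2090
Sum = 127.0000 + 190.0000 + 59.0560 + 10.2090 = 386.2649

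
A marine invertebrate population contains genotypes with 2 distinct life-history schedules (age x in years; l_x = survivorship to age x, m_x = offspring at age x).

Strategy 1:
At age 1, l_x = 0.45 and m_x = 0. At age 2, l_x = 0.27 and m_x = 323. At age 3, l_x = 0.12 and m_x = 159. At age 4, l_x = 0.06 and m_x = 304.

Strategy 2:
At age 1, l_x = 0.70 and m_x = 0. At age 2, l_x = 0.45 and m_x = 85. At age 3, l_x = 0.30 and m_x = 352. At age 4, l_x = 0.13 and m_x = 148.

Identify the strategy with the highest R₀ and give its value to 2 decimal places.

Strategy 1: R₀ = 0.45×0 + 0.27×323 + 0.12×159 + 0.06×304 = 124.5300
Strategy 2: R₀ = 0.70×0 + 0.45×85 + 0.30×352 + 0.13×148 = 163.0900
Highest R₀: strategy 2 with 163.0900.

163.09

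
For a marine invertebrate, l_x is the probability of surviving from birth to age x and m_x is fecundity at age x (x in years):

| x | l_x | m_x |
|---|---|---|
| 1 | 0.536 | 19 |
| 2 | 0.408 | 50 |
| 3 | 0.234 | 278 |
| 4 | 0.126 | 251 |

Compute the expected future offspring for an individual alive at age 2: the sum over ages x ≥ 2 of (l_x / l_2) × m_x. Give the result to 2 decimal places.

286.96

l_2 = 0.408. Conditional survival from age 2 to x is l_x / l_2.
  x=2: (0.408/0.408) × 50 = 50.0000
  x=3: (0.234/0.408) × 278 = 159.4412
  x=4: (0.126/0.408) × 251 = 77.5147
Sum = 50.0000 + 159.4412 + 77.5147 = 286.9559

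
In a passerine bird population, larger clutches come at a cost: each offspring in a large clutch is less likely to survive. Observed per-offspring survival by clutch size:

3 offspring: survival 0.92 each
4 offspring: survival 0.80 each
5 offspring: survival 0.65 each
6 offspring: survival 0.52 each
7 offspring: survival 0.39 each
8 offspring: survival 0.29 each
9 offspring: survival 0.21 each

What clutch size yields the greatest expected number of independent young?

Expected independent young = c × s(c):
  c=3: 3 × 0.92 = 2.760
  c=4: 4 × 0.80 = 3.200
  c=5: 5 × 0.65 = 3.250
  c=6: 6 × 0.52 = 3.120
  c=7: 7 × 0.39 = 2.730
  c=8: 8 × 0.29 = 2.320
  c=9: 9 × 0.21 = 1.890
Maximum at c = 5 (3.250 independent young).

5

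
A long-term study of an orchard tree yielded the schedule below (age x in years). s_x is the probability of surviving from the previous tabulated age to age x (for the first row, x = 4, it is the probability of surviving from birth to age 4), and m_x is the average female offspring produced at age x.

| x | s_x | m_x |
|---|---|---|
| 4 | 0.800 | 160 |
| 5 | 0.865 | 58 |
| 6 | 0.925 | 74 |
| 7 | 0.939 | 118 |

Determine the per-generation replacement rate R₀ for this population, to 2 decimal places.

Survivorship from birth: l_x = s_4·s_5·…·s_x.
  l_4 = 0.80000
  l_5 = 0.69200
  l_6 = 0.64010
  l_7 = 0.60105
R₀ = Σ l_x m_x:
  age 4: 0.80000 × 160 = 128.0000
  age 5: 0.69200 × 58 = 40.1360
  age 6: 0.64010 × 74 = 47.3674
  age 7: 0.60105 × 118 = 70.9239
R₀ = 128.0000 + 40.1360 + 47.3674 + 70.9239 = 286.4273

286.43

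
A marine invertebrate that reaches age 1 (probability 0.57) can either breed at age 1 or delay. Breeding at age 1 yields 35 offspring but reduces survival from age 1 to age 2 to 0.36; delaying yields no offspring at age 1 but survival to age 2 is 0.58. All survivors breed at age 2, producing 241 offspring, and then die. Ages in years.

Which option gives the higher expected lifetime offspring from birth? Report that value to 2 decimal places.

breed at age 1: R₀ = 0.57 × (35 + 0.36 × 241) = 0.57 × 121.7600 = 69.4032
delay to age 2: R₀ = 0.57 × (0.58 × 241) = 0.57 × 139.7800 = 79.6746
Higher: delay to age 2 (79.6746).

79.67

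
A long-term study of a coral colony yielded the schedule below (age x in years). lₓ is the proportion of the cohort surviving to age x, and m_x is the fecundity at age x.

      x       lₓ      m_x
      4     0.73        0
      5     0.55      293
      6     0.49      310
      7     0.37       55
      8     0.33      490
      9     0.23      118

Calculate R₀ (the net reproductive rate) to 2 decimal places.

R₀ = Σ lₓ m_x:
  age 4: 0.73 × 0 = 0.0000
  age 5: 0.55 × 293 = 161.1500
  age 6: 0.49 × 310 = 151.9000
  age 7: 0.37 × 55 = 20.3500
  age 8: 0.33 × 490 = 161.7000
  age 9: 0.23 × 118 = 27.1400
R₀ = 0.0000 + 161.1500 + 151.9000 + 20.3500 + 161.7000 + 27.1400 = 522.2400

522.24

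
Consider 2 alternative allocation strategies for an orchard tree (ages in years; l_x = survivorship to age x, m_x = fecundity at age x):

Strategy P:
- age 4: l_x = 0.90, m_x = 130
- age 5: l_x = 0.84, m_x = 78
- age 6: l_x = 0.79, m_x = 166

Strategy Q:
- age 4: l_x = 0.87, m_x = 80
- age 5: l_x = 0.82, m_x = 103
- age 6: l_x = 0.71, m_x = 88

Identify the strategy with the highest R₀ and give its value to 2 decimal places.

313.66

Strategy P: R₀ = 0.90×130 + 0.84×78 + 0.79×166 = 313.6600
Strategy Q: R₀ = 0.87×80 + 0.82×103 + 0.71×88 = 216.5400
Highest R₀: strategy P with 313.6600.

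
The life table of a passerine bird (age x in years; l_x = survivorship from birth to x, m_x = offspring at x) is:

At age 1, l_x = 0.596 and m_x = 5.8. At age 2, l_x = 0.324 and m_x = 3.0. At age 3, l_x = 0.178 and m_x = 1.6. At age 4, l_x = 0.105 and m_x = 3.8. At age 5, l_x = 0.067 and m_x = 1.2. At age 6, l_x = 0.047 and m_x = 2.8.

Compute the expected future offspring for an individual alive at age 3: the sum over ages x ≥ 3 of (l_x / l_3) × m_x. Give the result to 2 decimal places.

5.03

l_3 = 0.178. Conditional survival from age 3 to x is l_x / l_3.
  x=3: (0.178/0.178) × 1.6 = 1.6000
  x=4: (0.105/0.178) × 3.8 = 2.2416
  x=5: (0.067/0.178) × 1.2 = 0.4517
  x=6: (0.047/0.178) × 2.8 = 0.7393
Sum = 1.6000 + 2.2416 + 0.4517 + 0.7393 = 5.0326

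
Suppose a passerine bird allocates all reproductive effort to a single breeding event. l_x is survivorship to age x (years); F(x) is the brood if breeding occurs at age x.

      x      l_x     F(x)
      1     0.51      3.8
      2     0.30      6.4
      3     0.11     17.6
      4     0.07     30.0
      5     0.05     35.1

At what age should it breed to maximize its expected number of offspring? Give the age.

Expected offspring if breeding at age x = l_x × F(x):
  age 1: 0.51 × 3.8 = 1.938
  age 2: 0.30 × 6.4 = 1.920
  age 3: 0.11 × 17.6 = 1.936
  age 4: 0.07 × 30.0 = 2.100
  age 5: 0.05 × 35.1 = 1.755
Maximum at age 4 (2.100).

4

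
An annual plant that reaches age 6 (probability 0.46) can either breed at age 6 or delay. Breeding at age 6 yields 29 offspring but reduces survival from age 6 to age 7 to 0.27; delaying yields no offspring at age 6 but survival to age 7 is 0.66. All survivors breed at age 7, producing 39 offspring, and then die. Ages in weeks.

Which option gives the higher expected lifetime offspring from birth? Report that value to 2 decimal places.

breed at age 6: R₀ = 0.46 × (29 + 0.27 × 39) = 0.46 × 39.5300 = 18.1838
delay to age 7: R₀ = 0.46 × (0.66 × 39) = 0.46 × 25.7400 = 11.8404
Higher: breed at age 6 (18.1838).

18.18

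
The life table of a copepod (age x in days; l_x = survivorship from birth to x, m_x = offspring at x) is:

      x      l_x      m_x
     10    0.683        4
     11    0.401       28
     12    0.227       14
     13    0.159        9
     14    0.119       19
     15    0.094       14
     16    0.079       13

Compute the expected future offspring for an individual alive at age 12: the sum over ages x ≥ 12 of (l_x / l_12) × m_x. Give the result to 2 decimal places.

40.59

l_12 = 0.227. Conditional survival from age 12 to x is l_x / l_12.
  x=12: (0.227/0.227) × 14 = 14.0000
  x=13: (0.159/0.227) × 9 = 6.3040
  x=14: (0.119/0.227) × 19 = 9.9604
  x=15: (0.094/0.227) × 14 = 5.7974
  x=16: (0.079/0.227) × 13 = 4.5242
Sum = 14.0000 + 6.3040 + 9.9604 + 5.7974 + 4.5242 = 40.5859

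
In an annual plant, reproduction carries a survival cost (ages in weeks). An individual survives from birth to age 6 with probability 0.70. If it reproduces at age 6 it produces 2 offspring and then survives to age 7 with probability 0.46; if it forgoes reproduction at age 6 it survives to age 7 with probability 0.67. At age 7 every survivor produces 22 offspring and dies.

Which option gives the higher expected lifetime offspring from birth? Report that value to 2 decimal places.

breed at age 6: R₀ = 0.70 × (2 + 0.46 × 22) = 0.70 × 12.1200 = 8.4840
delay to age 7: R₀ = 0.70 × (0.67 × 22) = 0.70 × 14.7400 = 10.3180
Higher: delay to age 7 (10.3180).

10.32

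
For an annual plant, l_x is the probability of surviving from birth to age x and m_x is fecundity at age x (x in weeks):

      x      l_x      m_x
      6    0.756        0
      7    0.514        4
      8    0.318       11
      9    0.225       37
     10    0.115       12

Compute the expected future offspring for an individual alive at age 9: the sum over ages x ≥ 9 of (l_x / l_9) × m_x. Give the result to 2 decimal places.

43.13

l_9 = 0.225. Conditional survival from age 9 to x is l_x / l_9.
  x=9: (0.225/0.225) × 37 = 37.0000
  x=10: (0.115/0.225) × 12 = 6.1333
Sum = 37.0000 + 6.1333 = 43.1333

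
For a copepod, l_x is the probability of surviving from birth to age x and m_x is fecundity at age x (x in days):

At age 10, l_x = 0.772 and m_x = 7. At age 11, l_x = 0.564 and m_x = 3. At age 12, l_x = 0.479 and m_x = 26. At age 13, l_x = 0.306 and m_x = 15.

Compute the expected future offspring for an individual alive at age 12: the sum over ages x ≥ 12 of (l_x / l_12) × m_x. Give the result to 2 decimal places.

l_12 = 0.479. Conditional survival from age 12 to x is l_x / l_12.
  x=12: (0.479/0.479) × 26 = 26.0000
  x=13: (0.306/0.479) × 15 = 9.5825
Sum = 26.0000 + 9.5825 = 35.5825

35.58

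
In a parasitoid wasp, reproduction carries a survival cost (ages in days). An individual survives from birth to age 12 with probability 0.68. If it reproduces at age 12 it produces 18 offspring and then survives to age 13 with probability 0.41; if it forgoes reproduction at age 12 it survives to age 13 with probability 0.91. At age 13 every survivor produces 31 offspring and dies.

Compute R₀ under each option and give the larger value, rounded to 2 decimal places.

breed at age 12: R₀ = 0.68 × (18 + 0.41 × 31) = 0.68 × 30.7100 = 20.8828
delay to age 13: R₀ = 0.68 × (0.91 × 31) = 0.68 × 28.2100 = 19.1828
Higher: breed at age 12 (20.8828).

20.88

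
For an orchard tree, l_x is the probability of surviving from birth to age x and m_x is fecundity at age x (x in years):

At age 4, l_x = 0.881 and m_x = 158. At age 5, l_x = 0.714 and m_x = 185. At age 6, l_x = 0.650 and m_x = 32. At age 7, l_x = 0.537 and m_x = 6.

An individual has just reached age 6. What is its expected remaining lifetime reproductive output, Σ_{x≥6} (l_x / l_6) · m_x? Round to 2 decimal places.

l_6 = 0.650. Conditional survival from age 6 to x is l_x / l_6.
  x=6: (0.650/0.650) × 32 = 32.0000
  x=7: (0.537/0.650) × 6 = 4.9569
Sum = 32.0000 + 4.9569 = 36.9569

36.96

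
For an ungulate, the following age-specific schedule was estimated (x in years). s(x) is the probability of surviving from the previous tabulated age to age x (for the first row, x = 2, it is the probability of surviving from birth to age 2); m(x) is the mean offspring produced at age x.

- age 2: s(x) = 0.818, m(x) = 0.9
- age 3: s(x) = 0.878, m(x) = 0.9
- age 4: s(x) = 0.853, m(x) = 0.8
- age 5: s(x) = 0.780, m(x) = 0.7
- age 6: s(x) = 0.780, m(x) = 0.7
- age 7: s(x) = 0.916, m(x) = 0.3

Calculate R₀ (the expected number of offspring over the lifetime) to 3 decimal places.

2.571

Survivorship from birth: l_x = s_2·s_3·…·s_x.
  l_2 = 0.81800
  l_3 = 0.71820
  l_4 = 0.61263
  l_5 = 0.47785
  l_6 = 0.37272
  l_7 = 0.34141
R₀ = Σ l_x m(x):
  age 2: 0.81800 × 0.9 = 0.7362
  age 3: 0.71820 × 0.9 = 0.6464
  age 4: 0.61263 × 0.8 = 0.4901
  age 5: 0.47785 × 0.7 = 0.3345
  age 6: 0.37272 × 0.7 = 0.2609
  age 7: 0.34141 × 0.3 = 0.1024
R₀ = 0.7362 + 0.6464 + 0.4901 + 0.3345 + 0.2609 + 0.1024 = 2.5705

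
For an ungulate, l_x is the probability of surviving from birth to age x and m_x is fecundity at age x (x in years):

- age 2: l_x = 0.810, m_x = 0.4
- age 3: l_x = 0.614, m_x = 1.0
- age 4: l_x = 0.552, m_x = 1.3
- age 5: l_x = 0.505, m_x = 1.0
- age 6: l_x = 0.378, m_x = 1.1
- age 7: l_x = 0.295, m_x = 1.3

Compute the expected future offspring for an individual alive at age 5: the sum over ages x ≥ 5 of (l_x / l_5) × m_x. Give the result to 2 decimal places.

l_5 = 0.505. Conditional survival from age 5 to x is l_x / l_5.
  x=5: (0.505/0.505) × 1.0 = 1.0000
  x=6: (0.378/0.505) × 1.1 = 0.8234
  x=7: (0.295/0.505) × 1.3 = 0.7594
Sum = 1.0000 + 0.8234 + 0.7594 = 2.5828

2.58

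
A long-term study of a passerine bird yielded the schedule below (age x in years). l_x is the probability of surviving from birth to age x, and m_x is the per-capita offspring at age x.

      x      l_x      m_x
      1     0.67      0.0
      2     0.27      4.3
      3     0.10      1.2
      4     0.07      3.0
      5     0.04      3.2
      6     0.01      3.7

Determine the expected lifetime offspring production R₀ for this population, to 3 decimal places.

1.656

R₀ = Σ l_x m_x:
  age 1: 0.67 × 0.0 = 0.0000
  age 2: 0.27 × 4.3 = 1.1610
  age 3: 0.10 × 1.2 = 0.1200
  age 4: 0.07 × 3.0 = 0.2100
  age 5: 0.04 × 3.2 = 0.1280
  age 6: 0.01 × 3.7 = 0.0370
R₀ = 0.0000 + 1.1610 + 0.1200 + 0.2100 + 0.1280 + 0.0370 = 1.6560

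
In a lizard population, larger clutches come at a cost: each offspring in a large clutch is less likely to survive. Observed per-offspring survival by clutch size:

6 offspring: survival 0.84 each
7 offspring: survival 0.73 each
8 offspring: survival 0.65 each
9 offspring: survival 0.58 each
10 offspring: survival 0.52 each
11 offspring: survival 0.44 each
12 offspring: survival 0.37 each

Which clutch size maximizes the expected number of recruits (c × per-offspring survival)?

Expected recruits = c × s(c):
  c=6: 6 × 0.84 = 5.040
  c=7: 7 × 0.73 = 5.110
  c=8: 8 × 0.65 = 5.200
  c=9: 9 × 0.58 = 5.220
  c=10: 10 × 0.52 = 5.200
  c=11: 11 × 0.44 = 4.840
  c=12: 12 × 0.37 = 4.440
Maximum at c = 9 (5.220 recruits).

9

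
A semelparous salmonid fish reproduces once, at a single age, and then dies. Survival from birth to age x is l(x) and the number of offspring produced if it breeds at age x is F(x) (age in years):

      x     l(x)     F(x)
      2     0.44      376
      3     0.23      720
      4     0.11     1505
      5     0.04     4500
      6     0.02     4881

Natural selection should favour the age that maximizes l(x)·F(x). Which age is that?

Expected offspring if breeding at age x = l(x) × F(x):
  age 2: 0.44 × 376 = 165.440
  age 3: 0.23 × 720 = 165.600
  age 4: 0.11 × 1505 = 165.550
  age 5: 0.04 × 4500 = 180.000
  age 6: 0.02 × 4881 = 97.620
Maximum at age 5 (180.000).

5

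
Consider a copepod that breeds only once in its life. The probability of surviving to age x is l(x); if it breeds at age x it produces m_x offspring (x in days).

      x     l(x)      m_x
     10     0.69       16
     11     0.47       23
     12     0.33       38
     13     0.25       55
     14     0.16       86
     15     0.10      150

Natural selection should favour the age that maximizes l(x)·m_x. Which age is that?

15

Expected offspring if breeding at age x = l(x) × m_x:
  age 10: 0.69 × 16 = 11.040
  age 11: 0.47 × 23 = 10.810
  age 12: 0.33 × 38 = 12.540
  age 13: 0.25 × 55 = 13.750
  age 14: 0.16 × 86 = 13.760
  age 15: 0.10 × 150 = 15.000
Maximum at age 15 (15.000).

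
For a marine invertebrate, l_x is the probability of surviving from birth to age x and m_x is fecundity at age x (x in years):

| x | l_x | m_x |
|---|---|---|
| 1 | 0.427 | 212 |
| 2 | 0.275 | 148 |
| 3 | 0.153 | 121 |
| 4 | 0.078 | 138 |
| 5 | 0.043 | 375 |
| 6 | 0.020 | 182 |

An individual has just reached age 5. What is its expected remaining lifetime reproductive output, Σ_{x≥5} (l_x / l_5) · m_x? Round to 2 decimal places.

l_5 = 0.043. Conditional survival from age 5 to x is l_x / l_5.
  x=5: (0.043/0.043) × 375 = 375.0000
  x=6: (0.020/0.043) × 182 = 84.6512
Sum = 375.0000 + 84.6512 = 459.6512

459.65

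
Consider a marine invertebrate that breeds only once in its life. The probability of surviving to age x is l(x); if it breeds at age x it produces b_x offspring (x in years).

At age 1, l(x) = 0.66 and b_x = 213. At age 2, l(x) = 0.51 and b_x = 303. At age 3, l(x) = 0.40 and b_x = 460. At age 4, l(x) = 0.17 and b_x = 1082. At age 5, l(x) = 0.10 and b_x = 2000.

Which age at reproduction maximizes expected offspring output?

5

Expected offspring if breeding at age x = l(x) × b_x:
  age 1: 0.66 × 213 = 140.580
  age 2: 0.51 × 303 = 154.530
  age 3: 0.40 × 460 = 184.000
  age 4: 0.17 × 1082 = 183.940
  age 5: 0.10 × 2000 = 200.000
Maximum at age 5 (200.000).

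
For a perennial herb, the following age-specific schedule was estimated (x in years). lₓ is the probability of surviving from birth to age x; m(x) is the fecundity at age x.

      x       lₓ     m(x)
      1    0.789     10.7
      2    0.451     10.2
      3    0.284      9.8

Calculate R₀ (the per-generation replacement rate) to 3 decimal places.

15.826

R₀ = Σ lₓ m(x):
  age 1: 0.789 × 10.7 = 8.4423
  age 2: 0.451 × 10.2 = 4.6002
  age 3: 0.284 × 9.8 = 2.7832
R₀ = 8.4423 + 4.6002 + 2.7832 = 15.8257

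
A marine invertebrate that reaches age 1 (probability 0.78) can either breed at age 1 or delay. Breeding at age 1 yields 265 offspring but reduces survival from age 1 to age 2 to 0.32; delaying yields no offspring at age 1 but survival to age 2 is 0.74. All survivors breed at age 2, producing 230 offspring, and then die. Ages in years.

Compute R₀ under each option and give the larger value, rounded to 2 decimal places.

breed at age 1: R₀ = 0.78 × (265 + 0.32 × 230) = 0.78 × 338.6000 = 264.1080
delay to age 2: R₀ = 0.78 × (0.74 × 230) = 0.78 × 170.2000 = 132.7560
Higher: breed at age 1 (264.1080).

264.11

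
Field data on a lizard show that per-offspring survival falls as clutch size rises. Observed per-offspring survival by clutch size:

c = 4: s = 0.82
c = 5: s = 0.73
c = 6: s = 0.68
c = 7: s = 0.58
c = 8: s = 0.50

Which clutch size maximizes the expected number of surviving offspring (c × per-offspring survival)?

Expected surviving offspring = c × s(c):
  c=4: 4 × 0.82 = 3.280
  c=5: 5 × 0.73 = 3.650
  c=6: 6 × 0.68 = 4.080
  c=7: 7 × 0.58 = 4.060
  c=8: 8 × 0.50 = 4.000
Maximum at c = 6 (4.080 surviving offspring).

6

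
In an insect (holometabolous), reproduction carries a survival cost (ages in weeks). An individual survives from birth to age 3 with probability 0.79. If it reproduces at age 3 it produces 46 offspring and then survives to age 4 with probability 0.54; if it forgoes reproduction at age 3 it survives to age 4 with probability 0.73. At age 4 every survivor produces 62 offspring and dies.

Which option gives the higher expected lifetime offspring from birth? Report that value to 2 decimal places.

62.79

breed at age 3: R₀ = 0.79 × (46 + 0.54 × 62) = 0.79 × 79.4800 = 62.7892
delay to age 4: R₀ = 0.79 × (0.73 × 62) = 0.79 × 45.2600 = 35.7554
Higher: breed at age 3 (62.7892).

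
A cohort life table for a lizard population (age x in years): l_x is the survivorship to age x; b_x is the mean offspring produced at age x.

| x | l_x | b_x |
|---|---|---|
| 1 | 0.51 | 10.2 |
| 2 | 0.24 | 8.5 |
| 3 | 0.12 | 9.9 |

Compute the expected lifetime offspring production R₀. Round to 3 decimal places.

R₀ = Σ l_x b_x:
  age 1: 0.51 × 10.2 = 5.2020
  age 2: 0.24 × 8.5 = 2.0400
  age 3: 0.12 × 9.9 = 1.1880
R₀ = 5.2020 + 2.0400 + 1.1880 = 8.4300

8.430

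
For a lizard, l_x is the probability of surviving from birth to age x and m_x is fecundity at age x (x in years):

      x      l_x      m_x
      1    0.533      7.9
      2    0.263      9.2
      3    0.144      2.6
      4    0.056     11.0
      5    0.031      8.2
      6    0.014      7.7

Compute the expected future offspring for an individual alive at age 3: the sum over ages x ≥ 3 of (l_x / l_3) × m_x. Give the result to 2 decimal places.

9.39

l_3 = 0.144. Conditional survival from age 3 to x is l_x / l_3.
  x=3: (0.144/0.144) × 2.6 = 2.6000
  x=4: (0.056/0.144) × 11.0 = 4.2778
  x=5: (0.031/0.144) × 8.2 = 1.7653
  x=6: (0.014/0.144) × 7.7 = 0.7486
Sum = 2.6000 + 4.2778 + 1.7653 + 0.7486 = 9.3917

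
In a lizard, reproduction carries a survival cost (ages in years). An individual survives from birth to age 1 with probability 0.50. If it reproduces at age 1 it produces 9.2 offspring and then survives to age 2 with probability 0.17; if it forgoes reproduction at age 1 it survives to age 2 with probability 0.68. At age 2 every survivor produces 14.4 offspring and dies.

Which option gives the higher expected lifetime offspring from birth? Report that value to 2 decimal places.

5.82

breed at age 1: R₀ = 0.50 × (9.2 + 0.17 × 14.4) = 0.50 × 11.6480 = 5.8240
delay to age 2: R₀ = 0.50 × (0.68 × 14.4) = 0.50 × 9.7920 = 4.8960
Higher: breed at age 1 (5.8240).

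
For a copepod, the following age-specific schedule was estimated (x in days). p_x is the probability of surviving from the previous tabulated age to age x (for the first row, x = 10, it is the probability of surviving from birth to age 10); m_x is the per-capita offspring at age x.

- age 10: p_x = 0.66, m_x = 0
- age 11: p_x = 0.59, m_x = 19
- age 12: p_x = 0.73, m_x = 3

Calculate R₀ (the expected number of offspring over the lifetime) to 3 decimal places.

Survivorship from birth: l_x = p_10·p_11·…·p_x.
  l_10 = 0.66000
  l_11 = 0.38940
  l_12 = 0.28426
R₀ = Σ l_x m_x:
  age 10: 0.66000 × 0 = 0.0000
  age 11: 0.38940 × 19 = 7.3986
  age 12: 0.28426 × 3 = 0.8528
R₀ = 0.0000 + 7.3986 + 0.8528 = 8.2514

8.251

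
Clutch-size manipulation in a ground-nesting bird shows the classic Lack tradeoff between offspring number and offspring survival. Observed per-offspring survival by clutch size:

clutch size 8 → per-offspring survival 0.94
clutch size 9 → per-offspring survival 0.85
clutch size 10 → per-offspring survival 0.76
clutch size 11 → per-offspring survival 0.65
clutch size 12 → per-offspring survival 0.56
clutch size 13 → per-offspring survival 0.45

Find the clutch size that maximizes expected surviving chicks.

9

Expected surviving chicks = c × s(c):
  c=8: 8 × 0.94 = 7.520
  c=9: 9 × 0.85 = 7.650
  c=10: 10 × 0.76 = 7.600
  c=11: 11 × 0.65 = 7.150
  c=12: 12 × 0.56 = 6.720
  c=13: 13 × 0.45 = 5.850
Maximum at c = 9 (7.650 surviving chicks).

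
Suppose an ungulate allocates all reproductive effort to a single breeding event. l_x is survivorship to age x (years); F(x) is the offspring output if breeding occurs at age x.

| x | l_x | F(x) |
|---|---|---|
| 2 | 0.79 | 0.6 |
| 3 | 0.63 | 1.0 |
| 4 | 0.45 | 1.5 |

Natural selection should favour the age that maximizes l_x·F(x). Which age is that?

4

Expected offspring if breeding at age x = l_x × F(x):
  age 2: 0.79 × 0.6 = 0.474
  age 3: 0.63 × 1.0 = 0.630
  age 4: 0.45 × 1.5 = 0.675
Maximum at age 4 (0.675).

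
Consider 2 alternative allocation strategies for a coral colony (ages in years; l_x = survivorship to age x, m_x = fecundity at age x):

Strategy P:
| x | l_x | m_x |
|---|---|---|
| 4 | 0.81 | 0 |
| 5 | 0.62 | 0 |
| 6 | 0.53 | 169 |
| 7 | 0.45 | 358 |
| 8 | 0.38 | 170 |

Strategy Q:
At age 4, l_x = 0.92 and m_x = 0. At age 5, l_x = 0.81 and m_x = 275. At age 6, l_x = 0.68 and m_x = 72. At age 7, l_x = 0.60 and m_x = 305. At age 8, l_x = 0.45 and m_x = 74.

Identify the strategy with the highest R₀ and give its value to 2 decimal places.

488.01

Strategy P: R₀ = 0.81×0 + 0.62×0 + 0.53×169 + 0.45×358 + 0.38×170 = 315.2700
Strategy Q: R₀ = 0.92×0 + 0.81×275 + 0.68×72 + 0.60×305 + 0.45×74 = 488.0100
Highest R₀: strategy Q with 488.0100.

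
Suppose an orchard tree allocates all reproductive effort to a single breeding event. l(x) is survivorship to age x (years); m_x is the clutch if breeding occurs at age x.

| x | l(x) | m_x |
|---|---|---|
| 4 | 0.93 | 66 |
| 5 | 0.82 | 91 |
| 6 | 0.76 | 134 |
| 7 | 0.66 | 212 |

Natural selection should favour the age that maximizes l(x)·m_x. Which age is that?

Expected offspring if breeding at age x = l(x) × m_x:
  age 4: 0.93 × 66 = 61.380
  age 5: 0.82 × 91 = 74.620
  age 6: 0.76 × 134 = 101.840
  age 7: 0.66 × 212 = 139.920
Maximum at age 7 (139.920).

7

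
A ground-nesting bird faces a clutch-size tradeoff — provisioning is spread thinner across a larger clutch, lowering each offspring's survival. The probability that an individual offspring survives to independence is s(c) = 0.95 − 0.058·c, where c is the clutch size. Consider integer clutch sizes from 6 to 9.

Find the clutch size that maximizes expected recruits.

Expected recruits = c × s(c):
  c=6: 6 × 0.602 = 3.612
  c=7: 7 × 0.544 = 3.808
  c=8: 8 × 0.486 = 3.888
  c=9: 9 × 0.428 = 3.852
Maximum at c = 8 (3.888 recruits).

8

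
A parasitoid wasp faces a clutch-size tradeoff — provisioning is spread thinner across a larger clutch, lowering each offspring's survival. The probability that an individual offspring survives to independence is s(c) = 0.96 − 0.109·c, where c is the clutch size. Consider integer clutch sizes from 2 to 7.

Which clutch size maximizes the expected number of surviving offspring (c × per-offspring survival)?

Expected surviving offspring = c × s(c):
  c=2: 2 × 0.742 = 1.484
  c=3: 3 × 0.633 = 1.899
  c=4: 4 × 0.524 = 2.096
  c=5: 5 × 0.415 = 2.075
  c=6: 6 × 0.306 = 1.836
  c=7: 7 × 0.197 = 1.379
Maximum at c = 4 (2.096 surviving offspring).

4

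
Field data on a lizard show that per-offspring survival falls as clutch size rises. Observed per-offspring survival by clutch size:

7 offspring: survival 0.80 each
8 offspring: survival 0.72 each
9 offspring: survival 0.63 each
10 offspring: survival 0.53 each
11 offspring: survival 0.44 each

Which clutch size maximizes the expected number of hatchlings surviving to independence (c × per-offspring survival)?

8

Expected hatchlings surviving to independence = c × s(c):
  c=7: 7 × 0.80 = 5.600
  c=8: 8 × 0.72 = 5.760
  c=9: 9 × 0.63 = 5.670
  c=10: 10 × 0.53 = 5.300
  c=11: 11 × 0.44 = 4.840
Maximum at c = 8 (5.760 hatchlings surviving to independence).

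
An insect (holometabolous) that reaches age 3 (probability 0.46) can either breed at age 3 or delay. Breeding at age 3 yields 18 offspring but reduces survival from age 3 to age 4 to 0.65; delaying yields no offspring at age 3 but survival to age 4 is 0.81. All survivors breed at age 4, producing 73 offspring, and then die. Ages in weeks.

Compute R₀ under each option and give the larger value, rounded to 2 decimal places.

breed at age 3: R₀ = 0.46 × (18 + 0.65 × 73) = 0.46 × 65.4500 = 30.1070
delay to age 4: R₀ = 0.46 × (0.81 × 73) = 0.46 × 59.1300 = 27.1998
Higher: breed at age 3 (30.1070).

30.11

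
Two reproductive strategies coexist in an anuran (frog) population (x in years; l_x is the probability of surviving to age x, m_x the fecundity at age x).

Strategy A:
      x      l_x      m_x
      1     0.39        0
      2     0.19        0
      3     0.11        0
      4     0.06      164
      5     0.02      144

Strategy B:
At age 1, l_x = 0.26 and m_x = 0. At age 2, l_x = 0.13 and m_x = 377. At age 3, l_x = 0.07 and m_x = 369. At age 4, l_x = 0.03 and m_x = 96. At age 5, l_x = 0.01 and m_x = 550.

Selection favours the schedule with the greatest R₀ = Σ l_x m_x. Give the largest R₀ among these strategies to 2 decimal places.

83.22

Strategy A: R₀ = 0.39×0 + 0.19×0 + 0.11×0 + 0.06×164 + 0.02×144 = 12.7200
Strategy B: R₀ = 0.26×0 + 0.13×377 + 0.07×369 + 0.03×96 + 0.01×550 = 83.2200
Highest R₀: strategy B with 83.2200.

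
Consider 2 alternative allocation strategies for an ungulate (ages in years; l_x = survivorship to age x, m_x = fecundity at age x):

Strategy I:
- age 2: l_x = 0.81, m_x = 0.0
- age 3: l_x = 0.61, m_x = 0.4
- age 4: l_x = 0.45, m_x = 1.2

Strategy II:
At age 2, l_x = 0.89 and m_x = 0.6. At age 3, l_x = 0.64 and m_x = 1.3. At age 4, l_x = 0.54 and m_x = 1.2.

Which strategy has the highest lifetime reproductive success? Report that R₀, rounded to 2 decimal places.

Strategy I: R₀ = 0.81×0.0 + 0.61×0.4 + 0.45×1.2 = 0.7840
Strategy II: R₀ = 0.89×0.6 + 0.64×1.3 + 0.54×1.2 = 2.0140
Highest R₀: strategy II with 2.0140.

2.01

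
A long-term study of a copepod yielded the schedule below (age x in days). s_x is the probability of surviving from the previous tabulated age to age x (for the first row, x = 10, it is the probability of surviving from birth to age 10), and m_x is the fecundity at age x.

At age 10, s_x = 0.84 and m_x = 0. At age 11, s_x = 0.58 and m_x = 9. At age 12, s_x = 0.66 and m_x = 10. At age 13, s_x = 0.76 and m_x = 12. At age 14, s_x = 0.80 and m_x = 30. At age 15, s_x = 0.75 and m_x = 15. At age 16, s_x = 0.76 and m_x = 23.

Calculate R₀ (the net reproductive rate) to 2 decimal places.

Survivorship from birth: l_x = s_10·s_11·…·s_x.
  l_10 = 0.84000
  l_11 = 0.48720
  l_12 = 0.32155
  l_13 = 0.24438
  l_14 = 0.19550
  l_15 = 0.14663
  l_16 = 0.11144
R₀ = Σ l_x m_x:
  age 10: 0.84000 × 0 = 0.0000
  age 11: 0.48720 × 9 = 4.3848
  age 12: 0.32155 × 10 = 3.2155
  age 13: 0.24438 × 12 = 2.9326
  age 14: 0.19550 × 30 = 5.8650
  age 15: 0.14663 × 15 = 2.1995
  age 16: 0.11144 × 23 = 2.5631
R₀ = 0.0000 + 4.3848 + 3.2155 + 2.9326 + 5.8650 + 2.1995 + 2.5631 = 21.1604

21.16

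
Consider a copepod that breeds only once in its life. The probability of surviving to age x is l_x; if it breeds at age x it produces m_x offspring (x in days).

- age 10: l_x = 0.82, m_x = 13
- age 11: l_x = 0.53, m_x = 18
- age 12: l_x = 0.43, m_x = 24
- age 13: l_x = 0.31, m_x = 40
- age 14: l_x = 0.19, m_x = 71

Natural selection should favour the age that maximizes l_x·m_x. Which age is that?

14

Expected offspring if breeding at age x = l_x × m_x:
  age 10: 0.82 × 13 = 10.660
  age 11: 0.53 × 18 = 9.540
  age 12: 0.43 × 24 = 10.320
  age 13: 0.31 × 40 = 12.400
  age 14: 0.19 × 71 = 13.490
Maximum at age 14 (13.490).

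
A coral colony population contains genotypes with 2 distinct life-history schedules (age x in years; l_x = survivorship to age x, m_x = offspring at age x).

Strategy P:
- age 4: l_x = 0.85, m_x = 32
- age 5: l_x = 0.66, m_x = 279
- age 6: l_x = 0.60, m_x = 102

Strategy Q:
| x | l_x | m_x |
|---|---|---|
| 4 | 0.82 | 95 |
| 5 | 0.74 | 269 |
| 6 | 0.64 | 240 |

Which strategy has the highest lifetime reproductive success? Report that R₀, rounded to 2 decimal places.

Strategy P: R₀ = 0.85×32 + 0.66×279 + 0.60×102 = 272.5400
Strategy Q: R₀ = 0.82×95 + 0.74×269 + 0.64×240 = 430.5600
Highest R₀: strategy Q with 430.5600.

430.56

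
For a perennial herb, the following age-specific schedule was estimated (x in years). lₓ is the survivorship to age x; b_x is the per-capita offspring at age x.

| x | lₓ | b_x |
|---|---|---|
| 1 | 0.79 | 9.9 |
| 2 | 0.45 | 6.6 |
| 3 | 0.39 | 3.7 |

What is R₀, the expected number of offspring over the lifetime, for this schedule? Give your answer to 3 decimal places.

12.234

R₀ = Σ lₓ b_x:
  age 1: 0.79 × 9.9 = 7.8210
  age 2: 0.45 × 6.6 = 2.9700
  age 3: 0.39 × 3.7 = 1.4430
R₀ = 7.8210 + 2.9700 + 1.4430 = 12.2340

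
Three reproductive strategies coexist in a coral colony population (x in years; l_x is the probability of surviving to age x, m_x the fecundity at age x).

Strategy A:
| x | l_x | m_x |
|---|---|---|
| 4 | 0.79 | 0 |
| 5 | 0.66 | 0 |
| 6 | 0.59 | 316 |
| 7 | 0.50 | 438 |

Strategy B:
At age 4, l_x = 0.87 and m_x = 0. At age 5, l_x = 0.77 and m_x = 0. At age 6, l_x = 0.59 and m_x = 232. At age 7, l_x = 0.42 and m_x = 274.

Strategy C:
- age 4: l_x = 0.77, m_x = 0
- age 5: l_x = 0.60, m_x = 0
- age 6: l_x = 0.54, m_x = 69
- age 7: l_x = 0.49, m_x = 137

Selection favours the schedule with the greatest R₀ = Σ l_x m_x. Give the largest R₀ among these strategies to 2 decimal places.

405.44

Strategy A: R₀ = 0.79×0 + 0.66×0 + 0.59×316 + 0.50×438 = 405.4400
Strategy B: R₀ = 0.87×0 + 0.77×0 + 0.59×232 + 0.42×274 = 251.9600
Strategy C: R₀ = 0.77×0 + 0.60×0 + 0.54×69 + 0.49×137 = 104.3900
Highest R₀: strategy A with 405.4400.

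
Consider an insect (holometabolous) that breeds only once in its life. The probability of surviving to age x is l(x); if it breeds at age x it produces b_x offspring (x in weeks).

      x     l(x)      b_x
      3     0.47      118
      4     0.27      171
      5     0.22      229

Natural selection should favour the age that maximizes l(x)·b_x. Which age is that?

Expected offspring if breeding at age x = l(x) × b_x:
  age 3: 0.47 × 118 = 55.460
  age 4: 0.27 × 171 = 46.170
  age 5: 0.22 × 229 = 50.380
Maximum at age 3 (55.460).

3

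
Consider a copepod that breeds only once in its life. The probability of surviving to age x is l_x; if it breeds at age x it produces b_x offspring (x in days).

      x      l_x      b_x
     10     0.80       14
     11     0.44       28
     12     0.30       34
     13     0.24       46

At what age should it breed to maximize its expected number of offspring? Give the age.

11

Expected offspring if breeding at age x = l_x × b_x:
  age 10: 0.80 × 14 = 11.200
  age 11: 0.44 × 28 = 12.320
  age 12: 0.30 × 34 = 10.200
  age 13: 0.24 × 46 = 11.040
Maximum at age 11 (12.320).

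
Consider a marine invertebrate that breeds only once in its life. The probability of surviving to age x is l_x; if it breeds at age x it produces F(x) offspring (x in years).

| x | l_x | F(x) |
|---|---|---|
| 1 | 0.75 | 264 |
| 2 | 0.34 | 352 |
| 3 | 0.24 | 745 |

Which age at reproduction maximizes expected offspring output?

Expected offspring if breeding at age x = l_x × F(x):
  age 1: 0.75 × 264 = 198.000
  age 2: 0.34 × 352 = 119.680
  age 3: 0.24 × 745 = 178.800
Maximum at age 1 (198.000).

1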